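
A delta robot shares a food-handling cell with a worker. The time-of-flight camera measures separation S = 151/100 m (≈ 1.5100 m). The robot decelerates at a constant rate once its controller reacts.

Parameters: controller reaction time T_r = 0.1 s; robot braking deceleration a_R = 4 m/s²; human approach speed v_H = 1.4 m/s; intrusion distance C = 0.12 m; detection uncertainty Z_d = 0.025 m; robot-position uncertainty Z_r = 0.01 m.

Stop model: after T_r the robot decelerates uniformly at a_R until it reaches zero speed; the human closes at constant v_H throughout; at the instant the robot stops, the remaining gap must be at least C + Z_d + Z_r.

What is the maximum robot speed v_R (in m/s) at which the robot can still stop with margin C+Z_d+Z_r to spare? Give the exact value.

v_R_max = 9/5 m/s = 1.8000 m/s

at the boundary: (1/8)·v² + (9/20)·v + (-243/200) = 0
  disc = (9/20)² − 4·(1/8)·(-243/200) = 81/100 ; √disc = 9/10
  v_R = (−(9/20) + 9/10) / (2·(1/8)) = 9/5 m/s
check:
stop time T_s = (9/5)/4 = 0.4500 s
reaction-phase robot travel = 1.8000·0.1000 = 0.1800 m
robot covers 1.8000·0.4500 − ½·4.0000·0.4500² = 0.4050 m while stopping
human closes 1.4000·0.5500 = 0.7700 m
C+Z_d+Z_r = 0.1200+0.0250+0.0100 = 0.1550 m
sum ≈ 0.1800+0.4050+0.7700+0.1550 ≈ 1.5100 m = S ✓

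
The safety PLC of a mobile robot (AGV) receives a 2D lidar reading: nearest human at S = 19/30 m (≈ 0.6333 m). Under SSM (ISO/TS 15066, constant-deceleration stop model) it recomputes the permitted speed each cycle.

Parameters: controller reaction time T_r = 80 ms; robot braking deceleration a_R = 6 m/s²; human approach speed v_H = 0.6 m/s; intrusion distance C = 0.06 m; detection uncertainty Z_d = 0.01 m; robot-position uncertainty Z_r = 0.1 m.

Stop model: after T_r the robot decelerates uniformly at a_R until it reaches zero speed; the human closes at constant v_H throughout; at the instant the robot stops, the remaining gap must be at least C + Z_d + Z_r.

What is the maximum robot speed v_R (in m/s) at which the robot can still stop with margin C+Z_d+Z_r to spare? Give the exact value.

v_R_max = 7/5 m/s = 1.4000 m/s

at the boundary: (1/12)·v² + (9/50)·v + (-623/1500) = 0
  disc = (9/50)² − 4·(1/12)·(-623/1500) = 961/5625 ; √disc = 31/75
  v_R = (−(9/50) + 31/75) / (2·(1/12)) = 7/5 m/s
check:
braking lasts T_s = (7/5)/6 = 0.2333 s
robot in T_r: 1.4000·0.0800 = 0.1120 m
braking distance = 1.4000²/(2·6.0000) = 0.1633 m
person approaches 0.6000·(0.0800+0.2333) = 0.1880 m
C+Z_d+Z_r = 0.0600+0.0100+0.1000 = 0.1700 m
sum ≈ 0.1120+0.1633+0.1880+0.1700 ≈ 0.6333 m = S ✓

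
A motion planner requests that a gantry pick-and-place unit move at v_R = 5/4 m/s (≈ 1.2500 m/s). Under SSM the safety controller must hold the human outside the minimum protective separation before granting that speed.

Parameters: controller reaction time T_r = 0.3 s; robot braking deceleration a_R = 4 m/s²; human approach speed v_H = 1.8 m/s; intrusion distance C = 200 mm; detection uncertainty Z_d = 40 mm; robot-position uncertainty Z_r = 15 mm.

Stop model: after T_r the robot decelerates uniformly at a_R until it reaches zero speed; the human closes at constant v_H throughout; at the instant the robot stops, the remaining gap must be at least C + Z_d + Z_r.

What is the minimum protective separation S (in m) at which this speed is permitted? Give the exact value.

braking lasts T_s = (5/4)/4 = 0.3125 s
robot covers v_R·T_r = 1.2500·0.3000 = 0.3750 m before braking
robot covers 1.2500·0.3125 − ½·4.0000·0.3125² = 0.1953 m while stopping
human closes 1.8000·0.6125 = 1.1025 m
C+Z_d+Z_r = 0.2000+0.0400+0.0150 = 0.2550 m
S_min ≈ 0.3750+0.1953+1.1025+0.2550  ⇒  S_min = 6169/3200 m

S_min = 6169/3200 m = 1.9278 m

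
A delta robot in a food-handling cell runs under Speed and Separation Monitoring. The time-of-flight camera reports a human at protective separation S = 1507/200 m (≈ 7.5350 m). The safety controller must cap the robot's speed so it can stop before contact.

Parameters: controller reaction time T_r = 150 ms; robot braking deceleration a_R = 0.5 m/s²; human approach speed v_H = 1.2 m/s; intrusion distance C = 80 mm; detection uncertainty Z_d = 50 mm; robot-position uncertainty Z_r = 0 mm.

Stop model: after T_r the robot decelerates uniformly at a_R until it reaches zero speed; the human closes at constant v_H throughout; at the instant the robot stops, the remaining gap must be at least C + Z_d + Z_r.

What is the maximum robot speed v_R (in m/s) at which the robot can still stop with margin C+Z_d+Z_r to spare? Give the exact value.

v_R_max = 17/10 m/s = 1.7000 m/s

quadratic (1)·v² + (51/20)·v + (-289/40) = 0
  disc = (51/20)² − 4·(1)·(-289/40) = 14161/400 ; √disc = 119/20
  v_R = (−(51/20) + 119/20) / (2·(1)) = 17/10 m/s
check:
stop time T_s = (17/10)/(1/2) = 3.4000 s
reaction-phase robot travel = 1.7000·0.1500 = 0.2550 m
braking distance = 1.7000²/(2·0.5000) = 2.8900 m
human over T_r+T_s: 1.2000·(0.1500+3.4000) = 4.2600 m
residual clearance needed = 0.0800+0.0500+0.0000 = 0.1300 m
sum ≈ 0.2550+2.8900+4.2600+0.1300 ≈ 7.5350 m = S ✓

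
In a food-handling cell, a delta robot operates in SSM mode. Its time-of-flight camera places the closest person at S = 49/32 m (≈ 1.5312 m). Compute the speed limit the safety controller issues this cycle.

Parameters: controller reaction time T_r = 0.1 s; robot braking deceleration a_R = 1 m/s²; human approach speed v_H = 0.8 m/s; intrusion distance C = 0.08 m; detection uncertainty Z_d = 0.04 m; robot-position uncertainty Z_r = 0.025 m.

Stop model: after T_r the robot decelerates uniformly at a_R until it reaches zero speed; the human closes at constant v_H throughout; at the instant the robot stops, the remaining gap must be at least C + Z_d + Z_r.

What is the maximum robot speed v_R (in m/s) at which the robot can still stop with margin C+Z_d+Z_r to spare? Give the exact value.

v_R_max = 19/20 m/s = 0.9500 m/s

collect terms ⇒ (1/2)·v_R² + (9/10)·v_R + (-209/160) = 0
  disc = (9/10)² − 4·(1/2)·(-209/160) = 1369/400 ; √disc = 37/20
  v_R = (−(9/10) + 37/20) / (2·(1/2)) = 19/20 m/s
check:
braking lasts T_s = (19/20)/1 = 0.9500 s
robot in T_r: 0.9500·0.1000 = 0.0950 m
braking distance = 0.9500²/(2·1.0000) = 0.4512 m
human closes 0.8000·1.0500 = 0.8400 m
residual clearance needed = 0.0800+0.0400+0.0250 = 0.1450 m
sum ≈ 0.0950+0.4512+0.8400+0.1450 ≈ 1.5312 m = S ✓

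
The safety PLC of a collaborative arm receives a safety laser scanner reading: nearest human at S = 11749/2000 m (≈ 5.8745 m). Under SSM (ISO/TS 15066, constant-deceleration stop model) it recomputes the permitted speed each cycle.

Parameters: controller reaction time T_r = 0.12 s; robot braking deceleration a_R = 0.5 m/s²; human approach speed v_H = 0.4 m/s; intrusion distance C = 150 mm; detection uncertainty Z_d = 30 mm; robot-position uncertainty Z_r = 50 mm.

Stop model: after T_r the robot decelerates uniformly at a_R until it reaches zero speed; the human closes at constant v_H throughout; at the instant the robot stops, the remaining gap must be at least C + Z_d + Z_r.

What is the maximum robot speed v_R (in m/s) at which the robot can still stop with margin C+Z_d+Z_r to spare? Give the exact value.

v_R_max = 39/20 m/s = 1.9500 m/s

collect terms ⇒ (1)·v_R² + (23/25)·v_R + (-11193/2000) = 0
  disc = (23/25)² − 4·(1)·(-11193/2000) = 58081/2500 ; √disc = 241/50
  v_R = (−(23/25) + 241/50) / (2·(1)) = 39/20 m/s
check:
stop time T_s = (39/20)/(1/2) = 3.9000 s
robot in T_r: 1.9500·0.1200 = 0.2340 m
robot under decel: 1.9500²/(2·0.5000) = 3.8025 m
human closes 0.4000·4.0200 = 1.6080 m
C+Z_d+Z_r = 0.1500+0.0300+0.0500 = 0.2300 m
sum ≈ 0.2340+3.8025+1.6080+0.2300 ≈ 5.8745 m = S ✓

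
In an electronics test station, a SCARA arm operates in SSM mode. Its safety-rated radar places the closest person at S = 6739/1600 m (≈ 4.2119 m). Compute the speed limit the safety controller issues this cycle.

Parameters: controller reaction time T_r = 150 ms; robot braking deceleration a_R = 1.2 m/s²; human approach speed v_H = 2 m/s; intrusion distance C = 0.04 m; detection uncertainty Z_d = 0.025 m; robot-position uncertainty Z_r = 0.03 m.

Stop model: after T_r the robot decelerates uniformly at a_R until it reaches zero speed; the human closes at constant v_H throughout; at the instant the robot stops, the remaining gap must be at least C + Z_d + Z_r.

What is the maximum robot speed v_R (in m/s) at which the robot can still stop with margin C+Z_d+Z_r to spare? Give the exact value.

v_R_max = 31/20 m/s = 1.5500 m/s

collect terms ⇒ (5/12)·v_R² + (109/60)·v_R + (-6107/1600) = 0
  disc = (109/60)² − 4·(5/12)·(-6107/1600) = 139129/14400 ; √disc = 373/120
  v_R = (−(109/60) + 373/120) / (2·(5/12)) = 31/20 m/s
check:
T_s = v_R/a_R = (31/20)/(6/5) = 1.2917 s
reaction-phase robot travel = 1.5500·0.1500 = 0.2325 m
braking distance = 1.5500²/(2·1.2000) = 1.0010 m
human closes 2.0000·1.4417 = 2.8833 m
margins: 0.0400+0.0250+0.0300 = 0.0950 m
sum ≈ 0.2325+1.0010+2.8833+0.0950 ≈ 4.2119 m = S ✓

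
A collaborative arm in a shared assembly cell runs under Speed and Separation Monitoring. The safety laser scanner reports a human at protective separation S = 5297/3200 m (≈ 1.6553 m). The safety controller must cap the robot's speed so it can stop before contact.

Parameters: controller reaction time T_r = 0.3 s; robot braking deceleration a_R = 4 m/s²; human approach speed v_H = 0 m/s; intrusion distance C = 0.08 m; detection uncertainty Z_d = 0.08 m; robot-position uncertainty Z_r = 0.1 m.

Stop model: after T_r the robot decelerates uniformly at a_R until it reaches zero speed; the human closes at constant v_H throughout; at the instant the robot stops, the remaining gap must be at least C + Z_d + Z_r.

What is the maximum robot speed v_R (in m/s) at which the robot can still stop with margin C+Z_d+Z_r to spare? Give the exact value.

at the boundary: (1/8)·v² + (3/10)·v + (-893/640) = 0
  disc = (3/10)² − 4·(1/8)·(-893/640) = 5041/6400 ; √disc = 71/80
  v_R = (−(3/10) + 71/80) / (2·(1/8)) = 47/20 m/s
check:
braking lasts T_s = (47/20)/4 = 0.5875 s
robot in T_r: 2.3500·0.3000 = 0.7050 m
robot under decel: 2.3500²/(2·4.0000) = 0.6903 m
human closes 0.0000·0.8875 = 0.0000 m
C+Z_d+Z_r = 0.0800+0.0800+0.1000 = 0.2600 m
sum ≈ 0.7050+0.6903+0.0000+0.2600 ≈ 1.6553 m = S ✓

v_R_max = 47/20 m/s = 2.3500 m/s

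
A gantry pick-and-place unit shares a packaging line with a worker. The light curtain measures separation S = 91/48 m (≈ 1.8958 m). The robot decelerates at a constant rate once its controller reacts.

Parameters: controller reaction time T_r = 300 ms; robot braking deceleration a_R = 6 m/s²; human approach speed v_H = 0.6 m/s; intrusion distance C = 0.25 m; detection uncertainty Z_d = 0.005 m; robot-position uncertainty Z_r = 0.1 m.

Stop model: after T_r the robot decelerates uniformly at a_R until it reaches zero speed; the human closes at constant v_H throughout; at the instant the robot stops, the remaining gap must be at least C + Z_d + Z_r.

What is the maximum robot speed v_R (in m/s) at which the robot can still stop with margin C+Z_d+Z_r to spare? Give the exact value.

quadratic (1/12)·v² + (2/5)·v + (-1633/1200) = 0
  disc = (2/5)² − 4·(1/12)·(-1633/1200) = 2209/3600 ; √disc = 47/60
  v_R = (−(2/5) + 47/60) / (2·(1/12)) = 23/10 m/s
check:
T_s = v_R/a_R = (23/10)/6 = 0.3833 s
reaction-phase robot travel = 2.3000·0.3000 = 0.6900 m
robot covers 2.3000·0.3833 − ½·6.0000·0.3833² = 0.4408 m while stopping
human closes 0.6000·0.6833 = 0.4100 m
margins: 0.2500+0.0050+0.1000 = 0.3550 m
sum ≈ 0.6900+0.4408+0.4100+0.3550 ≈ 1.8958 m = S ✓

v_R_max = 23/10 m/s = 2.3000 m/s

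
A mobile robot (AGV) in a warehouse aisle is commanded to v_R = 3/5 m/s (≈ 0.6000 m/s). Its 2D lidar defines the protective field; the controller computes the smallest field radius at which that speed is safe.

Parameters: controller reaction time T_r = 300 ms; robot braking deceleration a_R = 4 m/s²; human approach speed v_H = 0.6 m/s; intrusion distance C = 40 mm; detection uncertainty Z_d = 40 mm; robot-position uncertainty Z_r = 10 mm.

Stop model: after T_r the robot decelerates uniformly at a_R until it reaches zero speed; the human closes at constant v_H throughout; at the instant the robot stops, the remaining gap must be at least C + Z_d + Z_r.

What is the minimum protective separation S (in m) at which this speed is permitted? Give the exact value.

S_min = 117/200 m = 0.5850 m

braking lasts T_s = (3/5)/4 = 0.1500 s
robot in T_r: 0.6000·0.3000 = 0.1800 m
braking distance = 0.6000²/(2·4.0000) = 0.0450 m
person approaches 0.6000·(0.3000+0.1500) = 0.2700 m
margins: 0.0400+0.0400+0.0100 = 0.0900 m
S_min ≈ 0.1800+0.0450+0.2700+0.0900  ⇒  S_min = 117/200 m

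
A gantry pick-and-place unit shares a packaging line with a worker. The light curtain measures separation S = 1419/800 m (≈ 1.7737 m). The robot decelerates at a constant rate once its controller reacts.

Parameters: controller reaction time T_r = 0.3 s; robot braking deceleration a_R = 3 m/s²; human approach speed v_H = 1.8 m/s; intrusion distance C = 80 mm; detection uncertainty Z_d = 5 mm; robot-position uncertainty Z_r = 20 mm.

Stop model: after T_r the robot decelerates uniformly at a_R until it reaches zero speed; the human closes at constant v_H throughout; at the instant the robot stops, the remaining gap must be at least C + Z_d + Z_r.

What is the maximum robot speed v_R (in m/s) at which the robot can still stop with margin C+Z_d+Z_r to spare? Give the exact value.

v_R_max = 21/20 m/s = 1.0500 m/s

quadratic (1/6)·v² + (9/10)·v + (-903/800) = 0
  disc = (9/10)² − 4·(1/6)·(-903/800) = 25/16 ; √disc = 5/4
  v_R = (−(9/10) + 5/4) / (2·(1/6)) = 21/20 m/s
check:
stop time T_s = (21/20)/3 = 0.3500 s
reaction-phase robot travel = 1.0500·0.3000 = 0.3150 m
robot under decel: 1.0500²/(2·3.0000) = 0.1837 m
human over T_r+T_s: 1.8000·(0.3000+0.3500) = 1.1700 m
margins: 0.0800+0.0050+0.0200 = 0.1050 m
sum ≈ 0.3150+0.1837+1.1700+0.1050 ≈ 1.7737 m = S ✓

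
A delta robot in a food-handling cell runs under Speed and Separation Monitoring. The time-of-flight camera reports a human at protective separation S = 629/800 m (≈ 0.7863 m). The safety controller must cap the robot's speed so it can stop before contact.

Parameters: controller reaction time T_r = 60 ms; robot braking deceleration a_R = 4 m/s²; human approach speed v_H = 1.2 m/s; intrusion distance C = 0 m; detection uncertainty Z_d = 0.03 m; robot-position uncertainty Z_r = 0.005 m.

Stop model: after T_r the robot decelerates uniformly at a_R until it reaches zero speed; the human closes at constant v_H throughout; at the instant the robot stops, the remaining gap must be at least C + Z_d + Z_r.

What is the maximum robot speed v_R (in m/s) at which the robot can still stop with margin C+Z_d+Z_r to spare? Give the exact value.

v_R_max = 13/10 m/s = 1.3000 m/s

quadratic (1/8)·v² + (9/25)·v + (-2717/4000) = 0
  disc = (9/25)² − 4·(1/8)·(-2717/4000) = 18769/40000 ; √disc = 137/200
  v_R = (−(9/25) + 137/200) / (2·(1/8)) = 13/10 m/s
check:
T_s = v_R/a_R = (13/10)/4 = 0.3250 s
reaction-phase robot travel = 1.3000·0.0600 = 0.0780 m
braking distance = 1.3000²/(2·4.0000) = 0.2112 m
human over T_r+T_s: 1.2000·(0.0600+0.3250) = 0.4620 m
margins: 0.0000+0.0300+0.0050 = 0.0350 m
sum ≈ 0.0780+0.2112+0.4620+0.0350 ≈ 0.7863 m = S ✓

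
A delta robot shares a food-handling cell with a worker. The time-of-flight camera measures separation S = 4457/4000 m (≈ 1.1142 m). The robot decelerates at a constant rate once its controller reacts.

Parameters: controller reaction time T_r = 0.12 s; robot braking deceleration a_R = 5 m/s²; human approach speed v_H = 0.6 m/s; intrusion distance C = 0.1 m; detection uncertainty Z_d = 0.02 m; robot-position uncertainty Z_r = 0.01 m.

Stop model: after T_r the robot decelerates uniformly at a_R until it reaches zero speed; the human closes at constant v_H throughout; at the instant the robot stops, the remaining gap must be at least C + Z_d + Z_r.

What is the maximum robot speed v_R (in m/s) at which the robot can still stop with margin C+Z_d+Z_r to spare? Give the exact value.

v_R_max = 41/20 m/s = 2.0500 m/s

collect terms ⇒ (1/10)·v_R² + (6/25)·v_R + (-3649/4000) = 0
  disc = (6/25)² − 4·(1/10)·(-3649/4000) = 169/400 ; √disc = 13/20
  v_R = (−(6/25) + 13/20) / (2·(1/10)) = 41/20 m/s
check:
braking lasts T_s = (41/20)/5 = 0.4100 s
robot in T_r: 2.0500·0.1200 = 0.2460 m
robot under decel: 2.0500²/(2·5.0000) = 0.4203 m
human closes 0.6000·0.5300 = 0.3180 m
margins: 0.1000+0.0200+0.0100 = 0.1300 m
sum ≈ 0.2460+0.4203+0.3180+0.1300 ≈ 1.1142 m = S ✓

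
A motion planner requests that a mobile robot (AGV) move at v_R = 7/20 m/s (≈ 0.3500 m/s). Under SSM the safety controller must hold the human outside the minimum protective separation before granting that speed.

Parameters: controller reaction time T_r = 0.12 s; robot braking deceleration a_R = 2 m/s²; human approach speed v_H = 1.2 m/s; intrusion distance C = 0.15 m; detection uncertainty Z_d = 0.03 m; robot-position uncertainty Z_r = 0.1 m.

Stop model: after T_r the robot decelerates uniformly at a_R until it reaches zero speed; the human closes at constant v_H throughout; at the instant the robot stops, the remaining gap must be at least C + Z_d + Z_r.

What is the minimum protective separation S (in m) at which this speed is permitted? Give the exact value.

T_s = v_R/a_R = (7/20)/2 = 0.1750 s
robot in T_r: 0.3500·0.1200 = 0.0420 m
braking distance = 0.3500²/(2·2.0000) = 0.0306 m
person approaches 1.2000·(0.1200+0.1750) = 0.3540 m
C+Z_d+Z_r = 0.1500+0.0300+0.1000 = 0.2800 m
S_min ≈ 0.0420+0.0306+0.3540+0.2800  ⇒  S_min = 5653/8000 m

S_min = 5653/8000 m = 0.7066 m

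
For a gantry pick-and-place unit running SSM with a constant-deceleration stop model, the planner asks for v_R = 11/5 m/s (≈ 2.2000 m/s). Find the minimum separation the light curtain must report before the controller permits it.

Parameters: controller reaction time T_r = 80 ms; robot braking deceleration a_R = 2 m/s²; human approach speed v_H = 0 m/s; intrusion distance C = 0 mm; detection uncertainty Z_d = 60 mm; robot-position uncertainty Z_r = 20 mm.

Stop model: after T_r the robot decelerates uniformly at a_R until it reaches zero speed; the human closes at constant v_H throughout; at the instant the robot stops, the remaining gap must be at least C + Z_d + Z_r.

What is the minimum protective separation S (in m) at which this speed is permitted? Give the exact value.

S_min = 733/500 m = 1.4660 m

T_s = v_R/a_R = (11/5)/2 = 1.1000 s
reaction-phase robot travel = 2.2000·0.0800 = 0.1760 m
robot covers 2.2000·1.1000 − ½·2.0000·1.1000² = 1.2100 m while stopping
person approaches 0.0000·(0.0800+1.1000) = 0.0000 m
C+Z_d+Z_r = 0.0000+0.0600+0.0200 = 0.0800 m
S_min ≈ 0.1760+1.2100+0.0000+0.0800  ⇒  S_min = 733/500 m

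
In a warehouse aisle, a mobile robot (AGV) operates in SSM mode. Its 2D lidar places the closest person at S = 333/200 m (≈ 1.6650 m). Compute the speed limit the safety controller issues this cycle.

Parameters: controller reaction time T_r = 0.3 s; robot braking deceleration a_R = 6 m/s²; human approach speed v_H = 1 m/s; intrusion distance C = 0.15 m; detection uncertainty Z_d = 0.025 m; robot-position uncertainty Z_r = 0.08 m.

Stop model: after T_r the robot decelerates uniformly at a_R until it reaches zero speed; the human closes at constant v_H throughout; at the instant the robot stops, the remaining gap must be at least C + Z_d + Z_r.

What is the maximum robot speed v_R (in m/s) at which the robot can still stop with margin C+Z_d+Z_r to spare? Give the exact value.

at the boundary: (1/12)·v² + (7/15)·v + (-111/100) = 0
  disc = (7/15)² − 4·(1/12)·(-111/100) = 529/900 ; √disc = 23/30
  v_R = (−(7/15) + 23/30) / (2·(1/12)) = 9/5 m/s
check:
T_s = v_R/a_R = (9/5)/6 = 0.3000 s
robot covers v_R·T_r = 1.8000·0.3000 = 0.5400 m before braking
braking distance = 1.8000²/(2·6.0000) = 0.2700 m
human closes 1.0000·0.6000 = 0.6000 m
margins: 0.1500+0.0250+0.0800 = 0.2550 m
sum ≈ 0.5400+0.2700+0.6000+0.2550 ≈ 1.6650 m = S ✓

v_R_max = 9/5 m/s = 1.8000 m/s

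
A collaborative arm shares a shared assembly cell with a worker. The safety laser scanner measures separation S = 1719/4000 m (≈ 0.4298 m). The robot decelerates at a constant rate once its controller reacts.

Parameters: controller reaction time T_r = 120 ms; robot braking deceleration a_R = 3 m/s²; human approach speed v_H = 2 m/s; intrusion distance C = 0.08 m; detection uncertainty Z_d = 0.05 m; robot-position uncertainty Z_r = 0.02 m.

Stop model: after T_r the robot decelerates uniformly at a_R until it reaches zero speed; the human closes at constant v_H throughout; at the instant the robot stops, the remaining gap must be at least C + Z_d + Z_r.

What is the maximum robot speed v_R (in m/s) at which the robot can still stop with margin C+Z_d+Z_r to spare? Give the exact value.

v_R_max = 1/20 m/s = 0.0500 m/s

quadratic (1/6)·v² + (59/75)·v + (-159/4000) = 0
  disc = (59/75)² − 4·(1/6)·(-159/4000) = 58081/90000 ; √disc = 241/300
  v_R = (−(59/75) + 241/300) / (2·(1/6)) = 1/20 m/s
check:
stop time T_s = (1/20)/3 = 0.0167 s
robot covers v_R·T_r = 0.0500·0.1200 = 0.0060 m before braking
robot covers 0.0500·0.0167 − ½·3.0000·0.0167² = 0.0004 m while stopping
human closes 2.0000·0.1367 = 0.2733 m
margins: 0.0800+0.0500+0.0200 = 0.1500 m
sum ≈ 0.0060+0.0004+0.2733+0.1500 ≈ 0.4298 m = S ✓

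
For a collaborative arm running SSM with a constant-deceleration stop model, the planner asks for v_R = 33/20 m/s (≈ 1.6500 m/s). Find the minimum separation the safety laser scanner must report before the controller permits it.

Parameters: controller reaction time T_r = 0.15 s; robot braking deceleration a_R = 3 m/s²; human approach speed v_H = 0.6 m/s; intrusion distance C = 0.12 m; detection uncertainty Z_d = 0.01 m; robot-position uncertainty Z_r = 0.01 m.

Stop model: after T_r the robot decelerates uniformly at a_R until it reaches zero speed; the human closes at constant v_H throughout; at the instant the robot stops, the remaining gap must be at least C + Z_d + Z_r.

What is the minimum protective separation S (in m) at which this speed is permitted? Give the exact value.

S_min = 1009/800 m = 1.2612 m

braking lasts T_s = (33/20)/3 = 0.5500 s
robot covers v_R·T_r = 1.6500·0.1500 = 0.2475 m before braking
robot under decel: 1.6500²/(2·3.0000) = 0.4537 m
human closes 0.6000·0.7000 = 0.4200 m
margins: 0.1200+0.0100+0.0100 = 0.1400 m
S_min ≈ 0.2475+0.4537+0.4200+0.1400  ⇒  S_min = 1009/800 m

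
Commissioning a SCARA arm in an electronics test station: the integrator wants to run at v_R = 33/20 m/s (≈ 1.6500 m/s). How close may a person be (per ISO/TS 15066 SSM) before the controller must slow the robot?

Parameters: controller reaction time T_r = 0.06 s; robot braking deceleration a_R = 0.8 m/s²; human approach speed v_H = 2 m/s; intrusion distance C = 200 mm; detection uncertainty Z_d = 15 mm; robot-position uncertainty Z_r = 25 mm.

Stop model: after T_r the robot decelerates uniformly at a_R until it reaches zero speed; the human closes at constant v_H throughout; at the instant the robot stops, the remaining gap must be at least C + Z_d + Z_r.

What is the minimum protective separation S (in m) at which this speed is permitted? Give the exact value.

stop time T_s = (33/20)/(4/5) = 2.0625 s
reaction-phase robot travel = 1.6500·0.0600 = 0.0990 m
braking distance = 1.6500²/(2·0.8000) = 1.7016 m
human over T_r+T_s: 2.0000·(0.0600+2.0625) = 4.2450 m
residual clearance needed = 0.2000+0.0150+0.0250 = 0.2400 m
S_min ≈ 0.0990+1.7016+4.2450+0.2400  ⇒  S_min = 100569/16000 m

S_min = 100569/16000 m = 6.2856 m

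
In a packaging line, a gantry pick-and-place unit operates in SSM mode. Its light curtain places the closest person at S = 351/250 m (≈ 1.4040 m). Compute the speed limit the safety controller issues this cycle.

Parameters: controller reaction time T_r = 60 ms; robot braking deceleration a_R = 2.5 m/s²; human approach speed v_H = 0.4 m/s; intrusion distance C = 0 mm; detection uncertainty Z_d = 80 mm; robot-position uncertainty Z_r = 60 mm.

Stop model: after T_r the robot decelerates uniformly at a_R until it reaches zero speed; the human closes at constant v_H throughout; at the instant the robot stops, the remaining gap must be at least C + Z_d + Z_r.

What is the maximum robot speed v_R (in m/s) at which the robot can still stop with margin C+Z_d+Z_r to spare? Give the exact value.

v_R_max = 2 m/s = 2.0000 m/s

quadratic (1/5)·v² + (11/50)·v + (-31/25) = 0
  disc = (11/50)² − 4·(1/5)·(-31/25) = 2601/2500 ; √disc = 51/50
  v_R = (−(11/50) + 51/50) / (2·(1/5)) = 2 m/s
check:
T_s = v_R/a_R = 2/(5/2) = 0.8000 s
reaction-phase robot travel = 2.0000·0.0600 = 0.1200 m
robot covers 2.0000·0.8000 − ½·2.5000·0.8000² = 0.8000 m while stopping
person approaches 0.4000·(0.0600+0.8000) = 0.3440 m
C+Z_d+Z_r = 0.0000+0.0800+0.0600 = 0.1400 m
sum ≈ 0.1200+0.8000+0.3440+0.1400 ≈ 1.4040 m = S ✓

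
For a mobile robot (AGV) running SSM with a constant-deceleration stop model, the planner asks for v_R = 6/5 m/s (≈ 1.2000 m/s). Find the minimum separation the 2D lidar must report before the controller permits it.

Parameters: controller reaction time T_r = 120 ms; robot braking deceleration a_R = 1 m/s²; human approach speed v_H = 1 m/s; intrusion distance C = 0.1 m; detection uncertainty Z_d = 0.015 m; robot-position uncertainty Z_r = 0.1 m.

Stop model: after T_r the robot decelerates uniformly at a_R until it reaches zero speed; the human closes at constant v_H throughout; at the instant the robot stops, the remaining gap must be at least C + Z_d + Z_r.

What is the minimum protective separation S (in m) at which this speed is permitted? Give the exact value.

T_s = v_R/a_R = (6/5)/1 = 1.2000 s
robot in T_r: 1.2000·0.1200 = 0.1440 m
robot covers 1.2000·1.2000 − ½·1.0000·1.2000² = 0.7200 m while stopping
human over T_r+T_s: 1.0000·(0.1200+1.2000) = 1.3200 m
margins: 0.1000+0.0150+0.1000 = 0.2150 m
S_min ≈ 0.1440+0.7200+1.3200+0.2150  ⇒  S_min = 2399/1000 m

S_min = 2399/1000 m = 2.3990 m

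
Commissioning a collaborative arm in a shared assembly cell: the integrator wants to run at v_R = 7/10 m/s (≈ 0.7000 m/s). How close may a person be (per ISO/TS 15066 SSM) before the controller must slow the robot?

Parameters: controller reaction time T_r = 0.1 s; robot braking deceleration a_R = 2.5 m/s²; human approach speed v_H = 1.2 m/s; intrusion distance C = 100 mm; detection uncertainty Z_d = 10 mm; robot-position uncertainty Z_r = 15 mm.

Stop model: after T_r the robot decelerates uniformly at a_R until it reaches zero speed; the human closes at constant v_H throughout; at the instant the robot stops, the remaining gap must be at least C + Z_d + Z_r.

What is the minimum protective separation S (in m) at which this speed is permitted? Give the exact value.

stop time T_s = (7/10)/(5/2) = 0.2800 s
reaction-phase robot travel = 0.7000·0.1000 = 0.0700 m
robot covers 0.7000·0.2800 − ½·2.5000·0.2800² = 0.0980 m while stopping
human closes 1.2000·0.3800 = 0.4560 m
C+Z_d+Z_r = 0.1000+0.0100+0.0150 = 0.1250 m
S_min ≈ 0.0700+0.0980+0.4560+0.1250  ⇒  S_min = 749/1000 m

S_min = 749/1000 m = 0.7490 m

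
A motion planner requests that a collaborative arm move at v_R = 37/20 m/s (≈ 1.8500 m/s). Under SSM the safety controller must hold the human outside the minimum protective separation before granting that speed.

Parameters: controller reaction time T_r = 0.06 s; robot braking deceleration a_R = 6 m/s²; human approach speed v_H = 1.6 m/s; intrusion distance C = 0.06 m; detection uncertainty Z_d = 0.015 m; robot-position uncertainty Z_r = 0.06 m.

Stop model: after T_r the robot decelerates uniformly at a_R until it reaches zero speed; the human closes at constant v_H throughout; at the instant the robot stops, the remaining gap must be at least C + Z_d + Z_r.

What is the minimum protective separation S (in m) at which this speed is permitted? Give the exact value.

T_s = v_R/a_R = (37/20)/6 = 0.3083 s
robot covers v_R·T_r = 1.8500·0.0600 = 0.1110 m before braking
robot under decel: 1.8500²/(2·6.0000) = 0.2852 m
person approaches 1.6000·(0.0600+0.3083) = 0.5893 m
residual clearance needed = 0.0600+0.0150+0.0600 = 0.1350 m
S_min ≈ 0.1110+0.2852+0.5893+0.1350  ⇒  S_min = 26893/24000 m

S_min = 26893/24000 m = 1.1205 m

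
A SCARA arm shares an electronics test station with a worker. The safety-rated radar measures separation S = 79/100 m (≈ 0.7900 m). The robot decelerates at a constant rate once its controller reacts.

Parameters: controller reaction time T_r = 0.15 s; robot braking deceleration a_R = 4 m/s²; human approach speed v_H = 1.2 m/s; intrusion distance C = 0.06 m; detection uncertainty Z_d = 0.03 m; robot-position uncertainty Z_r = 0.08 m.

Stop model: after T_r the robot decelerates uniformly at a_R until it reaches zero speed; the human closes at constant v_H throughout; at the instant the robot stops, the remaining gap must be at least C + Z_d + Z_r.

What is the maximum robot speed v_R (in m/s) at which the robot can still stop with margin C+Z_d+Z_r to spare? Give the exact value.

collect terms ⇒ (1/8)·v_R² + (9/20)·v_R + (-11/25) = 0
  disc = (9/20)² − 4·(1/8)·(-11/25) = 169/400 ; √disc = 13/20
  v_R = (−(9/20) + 13/20) / (2·(1/8)) = 4/5 m/s
check:
T_s = v_R/a_R = (4/5)/4 = 0.2000 s
robot covers v_R·T_r = 0.8000·0.1500 = 0.1200 m before braking
robot covers 0.8000·0.2000 − ½·4.0000·0.2000² = 0.0800 m while stopping
person approaches 1.2000·(0.1500+0.2000) = 0.4200 m
C+Z_d+Z_r = 0.0600+0.0300+0.0800 = 0.1700 m
sum ≈ 0.1200+0.0800+0.4200+0.1700 ≈ 0.7900 m = S ✓

v_R_max = 4/5 m/s = 0.8000 m/s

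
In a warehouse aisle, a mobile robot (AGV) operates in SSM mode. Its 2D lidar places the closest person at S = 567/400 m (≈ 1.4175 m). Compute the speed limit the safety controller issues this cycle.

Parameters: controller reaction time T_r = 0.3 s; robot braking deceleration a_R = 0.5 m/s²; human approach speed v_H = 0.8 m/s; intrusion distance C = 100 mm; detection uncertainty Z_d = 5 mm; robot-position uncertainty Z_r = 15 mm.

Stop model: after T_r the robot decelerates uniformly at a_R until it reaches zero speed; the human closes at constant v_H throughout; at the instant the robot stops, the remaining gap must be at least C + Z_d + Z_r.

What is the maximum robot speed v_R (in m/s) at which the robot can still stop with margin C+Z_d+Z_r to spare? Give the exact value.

v_R_max = 9/20 m/s = 0.4500 m/s

collect terms ⇒ (1)·v_R² + (19/10)·v_R + (-423/400) = 0
  disc = (19/10)² − 4·(1)·(-423/400) = 196/25 ; √disc = 14/5
  v_R = (−(19/10) + 14/5) / (2·(1)) = 9/20 m/s
check:
T_s = v_R/a_R = (9/20)/(1/2) = 0.9000 s
reaction-phase robot travel = 0.4500·0.3000 = 0.1350 m
robot covers 0.4500·0.9000 − ½·0.5000·0.9000² = 0.2025 m while stopping
person approaches 0.8000·(0.3000+0.9000) = 0.9600 m
residual clearance needed = 0.1000+0.0050+0.0150 = 0.1200 m
sum ≈ 0.1350+0.2025+0.9600+0.1200 ≈ 1.4175 m = S ✓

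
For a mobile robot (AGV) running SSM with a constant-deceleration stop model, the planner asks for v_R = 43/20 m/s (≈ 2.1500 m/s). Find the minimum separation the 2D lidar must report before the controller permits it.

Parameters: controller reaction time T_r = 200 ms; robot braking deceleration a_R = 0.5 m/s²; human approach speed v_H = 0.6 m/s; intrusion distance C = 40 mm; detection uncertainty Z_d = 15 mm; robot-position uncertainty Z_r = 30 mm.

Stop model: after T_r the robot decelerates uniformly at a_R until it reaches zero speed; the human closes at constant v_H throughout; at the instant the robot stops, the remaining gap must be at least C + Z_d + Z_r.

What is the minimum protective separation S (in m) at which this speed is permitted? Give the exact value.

braking lasts T_s = (43/20)/(1/2) = 4.3000 s
robot covers v_R·T_r = 2.1500·0.2000 = 0.4300 m before braking
braking distance = 2.1500²/(2·0.5000) = 4.6225 m
human over T_r+T_s: 0.6000·(0.2000+4.3000) = 2.7000 m
margins: 0.0400+0.0150+0.0300 = 0.0850 m
S_min ≈ 0.4300+4.6225+2.7000+0.0850  ⇒  S_min = 627/80 m

S_min = 627/80 m = 7.8375 m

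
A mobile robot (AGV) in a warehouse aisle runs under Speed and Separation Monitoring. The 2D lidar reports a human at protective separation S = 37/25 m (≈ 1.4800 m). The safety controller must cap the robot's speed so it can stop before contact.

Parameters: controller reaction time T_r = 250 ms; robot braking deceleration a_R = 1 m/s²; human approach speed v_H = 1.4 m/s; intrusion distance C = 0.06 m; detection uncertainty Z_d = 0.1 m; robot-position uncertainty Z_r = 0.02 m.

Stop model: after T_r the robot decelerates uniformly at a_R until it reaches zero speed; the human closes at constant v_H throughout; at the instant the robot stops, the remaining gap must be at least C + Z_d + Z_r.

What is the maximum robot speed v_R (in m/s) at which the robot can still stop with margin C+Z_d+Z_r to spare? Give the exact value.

v_R_max = 1/2 m/s = 0.5000 m/s

quadratic (1/2)·v² + (33/20)·v + (-19/20) = 0
  disc = (33/20)² − 4·(1/2)·(-19/20) = 1849/400 ; √disc = 43/20
  v_R = (−(33/20) + 43/20) / (2·(1/2)) = 1/2 m/s
check:
stop time T_s = (1/2)/1 = 0.5000 s
robot in T_r: 0.5000·0.2500 = 0.1250 m
braking distance = 0.5000²/(2·1.0000) = 0.1250 m
human closes 1.4000·0.7500 = 1.0500 m
residual clearance needed = 0.0600+0.1000+0.0200 = 0.1800 m
sum ≈ 0.1250+0.1250+1.0500+0.1800 ≈ 1.4800 m = S ✓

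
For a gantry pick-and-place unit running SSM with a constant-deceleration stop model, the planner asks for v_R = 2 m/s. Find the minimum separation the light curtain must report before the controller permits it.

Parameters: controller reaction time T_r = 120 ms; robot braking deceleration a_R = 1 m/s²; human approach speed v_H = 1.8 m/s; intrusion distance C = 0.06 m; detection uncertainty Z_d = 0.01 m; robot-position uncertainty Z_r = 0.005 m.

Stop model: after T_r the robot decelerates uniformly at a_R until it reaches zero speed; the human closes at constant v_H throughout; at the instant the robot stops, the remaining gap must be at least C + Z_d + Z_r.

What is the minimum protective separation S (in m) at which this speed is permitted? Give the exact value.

stop time T_s = 2/1 = 2.0000 s
reaction-phase robot travel = 2.0000·0.1200 = 0.2400 m
robot covers 2.0000·2.0000 − ½·1.0000·2.0000² = 2.0000 m while stopping
human over T_r+T_s: 1.8000·(0.1200+2.0000) = 3.8160 m
C+Z_d+Z_r = 0.0600+0.0100+0.0050 = 0.0750 m
S_min ≈ 0.2400+2.0000+3.8160+0.0750  ⇒  S_min = 6131/1000 m

S_min = 6131/1000 m = 6.1310 m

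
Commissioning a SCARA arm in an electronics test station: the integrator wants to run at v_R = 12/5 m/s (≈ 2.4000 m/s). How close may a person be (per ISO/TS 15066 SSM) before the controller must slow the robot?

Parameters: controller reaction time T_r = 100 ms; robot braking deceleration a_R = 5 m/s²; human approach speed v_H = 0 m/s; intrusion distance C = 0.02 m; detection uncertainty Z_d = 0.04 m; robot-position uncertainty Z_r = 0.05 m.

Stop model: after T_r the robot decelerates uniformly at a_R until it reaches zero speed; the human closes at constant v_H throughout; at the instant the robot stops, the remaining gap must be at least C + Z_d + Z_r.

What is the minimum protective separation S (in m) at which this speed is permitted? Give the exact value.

T_s = v_R/a_R = (12/5)/5 = 0.4800 s
robot covers v_R·T_r = 2.4000·0.1000 = 0.2400 m before braking
braking distance = 2.4000²/(2·5.0000) = 0.5760 m
person approaches 0.0000·(0.1000+0.4800) = 0.0000 m
C+Z_d+Z_r = 0.0200+0.0400+0.0500 = 0.1100 m
S_min ≈ 0.2400+0.5760+0.0000+0.1100  ⇒  S_min = 463/500 m

S_min = 463/500 m = 0.9260 m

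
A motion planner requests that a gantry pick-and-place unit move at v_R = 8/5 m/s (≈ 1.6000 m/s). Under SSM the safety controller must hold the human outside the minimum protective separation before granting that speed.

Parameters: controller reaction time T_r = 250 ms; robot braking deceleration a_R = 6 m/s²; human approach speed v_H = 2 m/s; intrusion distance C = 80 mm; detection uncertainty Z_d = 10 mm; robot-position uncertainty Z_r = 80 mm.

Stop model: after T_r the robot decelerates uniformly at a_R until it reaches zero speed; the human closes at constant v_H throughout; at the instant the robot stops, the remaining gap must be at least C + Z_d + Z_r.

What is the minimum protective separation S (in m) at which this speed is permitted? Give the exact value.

S_min = 109/60 m = 1.8167 m

T_s = v_R/a_R = (8/5)/6 = 0.2667 s
reaction-phase robot travel = 1.6000·0.2500 = 0.4000 m
braking distance = 1.6000²/(2·6.0000) = 0.2133 m
human closes 2.0000·0.5167 = 1.0333 m
margins: 0.0800+0.0100+0.0800 = 0.1700 m
S_min ≈ 0.4000+0.2133+1.0333+0.1700  ⇒  S_min = 109/60 m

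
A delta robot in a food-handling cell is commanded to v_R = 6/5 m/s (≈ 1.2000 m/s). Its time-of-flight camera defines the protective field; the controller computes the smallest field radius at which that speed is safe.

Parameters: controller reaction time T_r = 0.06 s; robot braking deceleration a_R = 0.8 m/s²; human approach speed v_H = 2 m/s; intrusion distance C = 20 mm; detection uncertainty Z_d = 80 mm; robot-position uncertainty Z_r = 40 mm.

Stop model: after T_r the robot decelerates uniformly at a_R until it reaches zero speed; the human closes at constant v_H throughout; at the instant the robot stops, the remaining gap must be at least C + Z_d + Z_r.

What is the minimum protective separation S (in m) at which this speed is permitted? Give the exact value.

stop time T_s = (6/5)/(4/5) = 1.5000 s
reaction-phase robot travel = 1.2000·0.0600 = 0.0720 m
robot under decel: 1.2000²/(2·0.8000) = 0.9000 m
person approaches 2.0000·(0.0600+1.5000) = 3.1200 m
margins: 0.0200+0.0800+0.0400 = 0.1400 m
S_min ≈ 0.0720+0.9000+3.1200+0.1400  ⇒  S_min = 529/125 m

S_min = 529/125 m = 4.2320 m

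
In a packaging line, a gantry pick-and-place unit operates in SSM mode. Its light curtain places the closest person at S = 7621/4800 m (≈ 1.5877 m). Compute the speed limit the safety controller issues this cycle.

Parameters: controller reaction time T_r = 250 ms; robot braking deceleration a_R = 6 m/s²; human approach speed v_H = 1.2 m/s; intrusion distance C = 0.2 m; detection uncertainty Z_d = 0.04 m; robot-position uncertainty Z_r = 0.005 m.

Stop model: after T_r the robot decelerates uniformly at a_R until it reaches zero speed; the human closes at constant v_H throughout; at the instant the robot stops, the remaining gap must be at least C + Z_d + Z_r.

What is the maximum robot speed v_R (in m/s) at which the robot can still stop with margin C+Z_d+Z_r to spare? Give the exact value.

at the boundary: (1/12)·v² + (9/20)·v + (-1001/960) = 0
  disc = (9/20)² − 4·(1/12)·(-1001/960) = 7921/14400 ; √disc = 89/120
  v_R = (−(9/20) + 89/120) / (2·(1/12)) = 7/4 m/s
check:
T_s = v_R/a_R = (7/4)/6 = 0.2917 s
robot covers v_R·T_r = 1.7500·0.2500 = 0.4375 m before braking
robot covers 1.7500·0.2917 − ½·6.0000·0.2917² = 0.2552 m while stopping
human over T_r+T_s: 1.2000·(0.2500+0.2917) = 0.6500 m
margins: 0.2000+0.0400+0.0050 = 0.2450 m
sum ≈ 0.4375+0.2552+0.6500+0.2450 ≈ 1.5877 m = S ✓

v_R_max = 7/4 m/s = 1.7500 m/s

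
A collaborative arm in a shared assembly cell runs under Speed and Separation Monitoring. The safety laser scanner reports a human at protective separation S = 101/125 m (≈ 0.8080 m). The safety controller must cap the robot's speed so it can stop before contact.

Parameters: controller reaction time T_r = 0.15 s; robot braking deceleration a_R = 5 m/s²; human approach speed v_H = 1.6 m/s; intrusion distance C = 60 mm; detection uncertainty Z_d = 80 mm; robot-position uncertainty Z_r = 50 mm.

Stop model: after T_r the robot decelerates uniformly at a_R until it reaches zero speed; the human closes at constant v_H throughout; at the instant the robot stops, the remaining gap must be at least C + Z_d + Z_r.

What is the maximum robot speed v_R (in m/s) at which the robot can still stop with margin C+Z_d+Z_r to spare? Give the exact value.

v_R_max = 7/10 m/s = 0.7000 m/s

at the boundary: (1/10)·v² + (47/100)·v + (-189/500) = 0
  disc = (47/100)² − 4·(1/10)·(-189/500) = 3721/10000 ; √disc = 61/100
  v_R = (−(47/100) + 61/100) / (2·(1/10)) = 7/10 m/s
check:
stop time T_s = (7/10)/5 = 0.1400 s
robot in T_r: 0.7000·0.1500 = 0.1050 m
robot covers 0.7000·0.1400 − ½·5.0000·0.1400² = 0.0490 m while stopping
human closes 1.6000·0.2900 = 0.4640 m
C+Z_d+Z_r = 0.0600+0.0800+0.0500 = 0.1900 m
sum ≈ 0.1050+0.0490+0.4640+0.1900 ≈ 0.8080 m = S ✓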